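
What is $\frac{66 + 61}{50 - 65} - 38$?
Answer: $- \frac{697}{15} \approx -46.467$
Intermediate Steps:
$\frac{66 + 61}{50 - 65} - 38 = \frac{127}{-15} - 38 = 127 \left(- \frac{1}{15}\right) - 38 = - \frac{127}{15} - 38 = - \frac{697}{15}$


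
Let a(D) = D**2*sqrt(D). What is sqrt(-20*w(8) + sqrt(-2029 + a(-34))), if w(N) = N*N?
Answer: sqrt(-1280 + sqrt(-2029 + 1156*I*sqrt(34))) ≈ 0.9596 + 35.084*I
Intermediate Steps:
w(N) = N**2
a(D) = D**(5/2)
sqrt(-20*w(8) + sqrt(-2029 + a(-34))) = sqrt(-20*8**2 + sqrt(-2029 + (-34)**(5/2))) = sqrt(-20*64 + sqrt(-2029 + 1156*I*sqrt(34))) = sqrt(-1280 + sqrt(-2029 + 1156*I*sqrt(34)))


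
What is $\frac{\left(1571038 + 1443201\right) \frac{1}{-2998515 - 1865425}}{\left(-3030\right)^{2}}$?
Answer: $- \frac{3014239}{44655346746000} \approx -6.75 \cdot 10^{-8}$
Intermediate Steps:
$\frac{\left(1571038 + 1443201\right) \frac{1}{-2998515 - 1865425}}{\left(-3030\right)^{2}} = \frac{3014239 \frac{1}{-4863940}}{9180900} = 3014239 \left(- \frac{1}{4863940}\right) \frac{1}{9180900} = \left(- \frac{3014239}{4863940}\right) \frac{1}{9180900} = - \frac{3014239}{44655346746000}$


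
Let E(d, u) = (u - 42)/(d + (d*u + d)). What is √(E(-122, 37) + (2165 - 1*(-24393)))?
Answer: √601235006502/4758 ≈ 162.97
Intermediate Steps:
E(d, u) = (-42 + u)/(2*d + d*u) (E(d, u) = (-42 + u)/(d + (d + d*u)) = (-42 + u)/(2*d + d*u))
√(E(-122, 37) + (2165 - 1*(-24393))) = √((-42 + 37)/((-122)*(2 + 37)) + (2165 - 1*(-24393))) = √(-1/122*(-5)/39 + (2165 + 24393)) = √(-1/122*1/39*(-5) + 26558) = √(5/4758 + 26558) = √(126362969/4758) = √601235006502/4758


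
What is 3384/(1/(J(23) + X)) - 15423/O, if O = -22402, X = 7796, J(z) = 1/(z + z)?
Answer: 591003700359/22402 ≈ 2.6382e+7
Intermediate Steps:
J(z) = 1/(2*z)
3384/(1/(J(23) + X)) - 15423/O = 3384/(1/((½)/23 + 7796)) - 15423/(-22402) = 3384/(1/((½)*(1/23) + 7796)) - 15423*(-1/22402) = 3384/(1/(1/46 + 7796)) + 15423/22402 = 3384/(1/(358617/46)) + 15423/22402 = 3384/(46/358617) + 15423/22402 = 3384*(358617/46) + 15423/22402 = 606779964/23 + 15423/22402 = 591003700359/22402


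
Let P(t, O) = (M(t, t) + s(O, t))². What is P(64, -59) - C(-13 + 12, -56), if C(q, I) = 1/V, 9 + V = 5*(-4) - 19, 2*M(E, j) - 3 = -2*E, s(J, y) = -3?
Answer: 205933/48 ≈ 4290.3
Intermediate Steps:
M(E, j) = 3/2 - E (M(E, j) = 3/2 + (-2*E)/2 = 3/2 - E)
V = -48 (V = -9 + (5*(-4) - 19) = -9 + (-20 - 19) = -9 - 39 = -48)
P(t, O) = (-3/2 - t)² (P(t, O) = ((3/2 - t) - 3)² = (-3/2 - t)²)
C(q, I) = -1/48 (C(q, I) = 1/(-48) = -1/48)
P(64, -59) - C(-13 + 12, -56) = (3 + 2*64)²/4 - 1*(-1/48) = (3 + 128)²/4 + 1/48 = (¼)*131² + 1/48 = (¼)*17161 + 1/48 = 17161/4 + 1/48 = 205933/48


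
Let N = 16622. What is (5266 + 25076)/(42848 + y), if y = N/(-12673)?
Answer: 64087361/90499347 ≈ 0.70815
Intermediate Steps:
y = -16622/12673 (y = 16622/(-12673) = 16622*(-1/12673) = -16622/12673 ≈ -1.3116)
(5266 + 25076)/(42848 + y) = (5266 + 25076)/(42848 - 16622/12673) = 30342/(542996082/12673) = 30342*(12673/542996082) = 64087361/90499347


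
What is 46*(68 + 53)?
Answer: 5566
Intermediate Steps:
46*(68 + 53) = 46*121 = 5566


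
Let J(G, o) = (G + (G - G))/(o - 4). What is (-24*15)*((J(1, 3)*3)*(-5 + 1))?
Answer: -4320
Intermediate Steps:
J(G, o) = G/(-4 + o) (J(G, o) = (G + 0)/(-4 + o) = G/(-4 + o))
(-24*15)*((J(1, 3)*3)*(-5 + 1)) = (-24*15)*(((1/(-4 + 3))*3)*(-5 + 1)) = -360*(1/(-1))*3*(-4) = -360*(1*(-1))*3*(-4) = -360*(-1*3)*(-4) = -(-1080)*(-4) = -360*12 = -4320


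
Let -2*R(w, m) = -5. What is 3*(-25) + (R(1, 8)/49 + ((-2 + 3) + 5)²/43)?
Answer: -312307/4214 ≈ -74.112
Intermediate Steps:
R(w, m) = 5/2 (R(w, m) = -½*(-5) = 5/2)
3*(-25) + (R(1, 8)/49 + ((-2 + 3) + 5)²/43) = 3*(-25) + ((5/2)/49 + ((-2 + 3) + 5)²/43) = -75 + ((5/2)*(1/49) + (1 + 5)²*(1/43)) = -75 + (5/98 + 6²*(1/43)) = -75 + (5/98 + 36*(1/43)) = -75 + (5/98 + 36/43) = -75 + 3743/4214 = -312307/4214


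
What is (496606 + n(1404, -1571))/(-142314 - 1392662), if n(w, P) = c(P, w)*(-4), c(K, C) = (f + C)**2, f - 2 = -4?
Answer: 3682905/767488 ≈ 4.7986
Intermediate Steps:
f = -2 (f = 2 - 4 = -2)
c(K, C) = (-2 + C)**2
n(w, P) = -4*(-2 + w)**2 (n(w, P) = (-2 + w)**2*(-4) = -4*(-2 + w)**2)
(496606 + n(1404, -1571))/(-142314 - 1392662) = (496606 - 4*(-2 + 1404)**2)/(-142314 - 1392662) = (496606 - 4*1402**2)/(-1534976) = (496606 - 4*1965604)*(-1/1534976) = (496606 - 7862416)*(-1/1534976) = -7365810*(-1/1534976) = 3682905/767488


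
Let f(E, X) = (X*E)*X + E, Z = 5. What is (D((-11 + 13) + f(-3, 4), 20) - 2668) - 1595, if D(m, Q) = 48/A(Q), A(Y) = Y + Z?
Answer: -106527/25 ≈ -4261.1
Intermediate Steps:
A(Y) = 5 + Y (A(Y) = Y + 5 = 5 + Y)
f(E, X) = E + E*X² (f(E, X) = (E*X)*X + E = E*X² + E = E + E*X²)
D(m, Q) = 48/(5 + Q)
(D((-11 + 13) + f(-3, 4), 20) - 2668) - 1595 = (48/(5 + 20) - 2668) - 1595 = (48/25 - 2668) - 1595 = -66652/25 - 1595 = -106527/25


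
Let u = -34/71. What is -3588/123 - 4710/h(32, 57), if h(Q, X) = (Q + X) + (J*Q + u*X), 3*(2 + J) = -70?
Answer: -149664254/6540689 ≈ -22.882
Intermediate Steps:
J = -76/3 (J = -2 + (⅓)*(-70) = -2 - 70/3 = -76/3 ≈ -25.333)
u = -34/71 (u = -34*1/71 = -34/71 ≈ -0.47887)
h(Q, X) = -73*Q/3 + 37*X/71 (h(Q, X) = (Q + X) + (-76*Q/3 - 34*X/71) = -73*Q/3 + 37*X/71)
-3588/123 - 4710/h(32, 57) = -3588/123 - 4710/(-73/3*32 + (37/71)*57) = -3588*1/123 - 4710/(-2336/3 + 2109/71) = -1196/41 - 4710/(-159529/213) = -1196/41 - 4710*(-213/159529) = -1196/41 + 1003230/159529 = -149664254/6540689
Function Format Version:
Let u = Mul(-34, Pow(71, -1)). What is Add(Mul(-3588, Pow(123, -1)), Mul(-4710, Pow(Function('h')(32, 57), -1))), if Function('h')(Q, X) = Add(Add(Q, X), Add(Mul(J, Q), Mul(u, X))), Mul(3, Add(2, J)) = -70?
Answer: Rational(-149664254, 6540689) ≈ -22.882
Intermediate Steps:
J = Rational(-76, 3) (J = Add(-2, Mul(Rational(1, 3), -70)) = Add(-2, Rational(-70, 3)) = Rational(-76, 3) ≈ -25.333)
u = Rational(-34, 71) (u = Mul(-34, Rational(1, 71)) = Rational(-34, 71) ≈ -0.47887)
Function('h')(Q, X) = Add(Mul(Rational(-73, 3), Q), Mul(Rational(37, 71), X)) (Function('h')(Q, X) = Add(Add(Q, X), Add(Mul(Rational(-76, 3), Q), Mul(Rational(-34, 71), X))) = Add(Mul(Rational(-73, 3), Q), Mul(Rational(37, 71), X)))
Add(Mul(-3588, Pow(123, -1)), Mul(-4710, Pow(Function('h')(32, 57), -1))) = Add(Mul(-3588, Pow(123, -1)), Mul(-4710, Pow(Add(Mul(Rational(-73, 3), 32), Mul(Rational(37, 71), 57)), -1))) = Add(Mul(-3588, Rational(1, 123)), Mul(-4710, Pow(Add(Rational(-2336, 3), Rational(2109, 71)), -1))) = Add(Rational(-1196, 41), Mul(-4710, Pow(Rational(-159529, 213), -1))) = Add(Rational(-1196, 41), Mul(-4710, Rational(-213, 159529))) = Add(Rational(-1196, 41), Rational(1003230, 159529)) = Rational(-149664254, 6540689)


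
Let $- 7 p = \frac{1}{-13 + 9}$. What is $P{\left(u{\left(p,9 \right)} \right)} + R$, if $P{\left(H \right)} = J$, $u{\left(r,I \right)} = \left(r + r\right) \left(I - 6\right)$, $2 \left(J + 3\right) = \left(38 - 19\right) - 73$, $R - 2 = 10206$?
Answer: $10178$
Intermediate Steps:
$R = 10208$ ($R = 2 + 10206 = 10208$)
$p = \frac{1}{28}$ ($p = - \frac{1}{7 \left(-13 + 9\right)} = - \frac{1}{7 \left(-4\right)} = \left(- \frac{1}{7}\right) \left(- \frac{1}{4}\right) = \frac{1}{28} \approx 0.035714$)
$J = -30$ ($J = -3 + \frac{\left(38 - 19\right) - 73}{2} = -3 + \frac{19 - 73}{2} = -3 + \frac{1}{2} \left(-54\right) = -3 - 27 = -30$)
$u{\left(r,I \right)} = 2 r \left(-6 + I\right)$
$P{\left(H \right)} = -30$
$P{\left(u{\left(p,9 \right)} \right)} + R = -30 + 10208 = 10178$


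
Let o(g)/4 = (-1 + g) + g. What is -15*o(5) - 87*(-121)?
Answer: 9987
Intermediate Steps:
o(g) = -4 + 8*g (o(g) = 4*((-1 + g) + g) = 4*(-1 + 2*g) = -4 + 8*g)
-15*o(5) - 87*(-121) = -15*(-4 + 8*5) - 87*(-121) = -15*(-4 + 40) + 10527 = -15*36 + 10527 = -540 + 10527 = 9987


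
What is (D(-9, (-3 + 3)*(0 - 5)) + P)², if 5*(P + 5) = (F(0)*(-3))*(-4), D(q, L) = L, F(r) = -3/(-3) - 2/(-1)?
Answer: 121/25 ≈ 4.8400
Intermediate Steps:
F(r) = 3 (F(r) = -3*(-⅓) - 2*(-1) = 1 + 2 = 3)
P = 11/5 (P = -5 + ((3*(-3))*(-4))/5 = -5 + (-9*(-4))/5 = -5 + (⅕)*36 = -5 + 36/5 = 11/5 ≈ 2.2000)
(D(-9, (-3 + 3)*(0 - 5)) + P)² = ((-3 + 3)*(0 - 5) + 11/5)² = (0*(-5) + 11/5)² = (0 + 11/5)² = (11/5)² = 121/25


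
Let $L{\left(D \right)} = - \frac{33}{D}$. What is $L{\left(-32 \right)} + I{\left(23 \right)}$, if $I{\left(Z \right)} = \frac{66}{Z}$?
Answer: $\frac{2871}{736} \approx 3.9008$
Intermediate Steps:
$L{\left(-32 \right)} + I{\left(23 \right)} = - \frac{33}{-32} + \frac{66}{23} = \left(-33\right) \left(- \frac{1}{32}\right) + 66 \cdot \frac{1}{23} = \frac{33}{32} + \frac{66}{23} = \frac{2871}{736}$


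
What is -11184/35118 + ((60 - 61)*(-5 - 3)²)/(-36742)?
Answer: -34056248/107525463 ≈ -0.31673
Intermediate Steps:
-11184/35118 + ((60 - 61)*(-5 - 3)²)/(-36742) = -11184*1/35118 - 1*(-8)²*(-1/36742) = -1864/5853 - 1*64*(-1/36742) = -1864/5853 - 64*(-1/36742) = -1864/5853 + 32/18371 = -34056248/107525463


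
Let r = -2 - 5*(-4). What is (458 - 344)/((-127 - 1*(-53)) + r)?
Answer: -57/28 ≈ -2.0357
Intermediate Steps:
r = 18 (r = -2 + 20 = 18)
(458 - 344)/((-127 - 1*(-53)) + r) = (458 - 344)/((-127 - 1*(-53)) + 18) = 114/((-127 + 53) + 18) = 114/(-74 + 18) = 114/(-56) = 114*(-1/56) = -57/28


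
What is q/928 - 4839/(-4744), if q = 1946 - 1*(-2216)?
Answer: 1514695/275152 ≈ 5.5049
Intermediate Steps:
q = 4162 (q = 1946 + 2216 = 4162)
q/928 - 4839/(-4744) = 4162/928 - 4839/(-4744) = 4162*(1/928) - 4839*(-1/4744) = 2081/464 + 4839/4744 = 1514695/275152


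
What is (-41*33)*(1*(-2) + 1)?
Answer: 1353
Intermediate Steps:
(-41*33)*(1*(-2) + 1) = -1353*(-2 + 1) = -1353*(-1) = 1353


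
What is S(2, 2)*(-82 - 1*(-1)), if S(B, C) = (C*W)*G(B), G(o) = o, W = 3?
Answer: -972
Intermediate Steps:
S(B, C) = 3*B*C (S(B, C) = (C*3)*B = (3*C)*B = 3*B*C)
S(2, 2)*(-82 - 1*(-1)) = (3*2*2)*(-82 - 1*(-1)) = 12*(-82 + 1) = 12*(-81) = -972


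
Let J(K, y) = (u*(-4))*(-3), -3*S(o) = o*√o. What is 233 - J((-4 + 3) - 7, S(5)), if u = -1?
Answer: 245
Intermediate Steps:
S(o) = -o^(3/2)/3 (S(o) = -o*√o/3 = -o^(3/2)/3)
J(K, y) = -12 (J(K, y) = -1*(-4)*(-3) = 4*(-3) = -12)
233 - J((-4 + 3) - 7, S(5)) = 233 - 1*(-12) = 233 + 12 = 245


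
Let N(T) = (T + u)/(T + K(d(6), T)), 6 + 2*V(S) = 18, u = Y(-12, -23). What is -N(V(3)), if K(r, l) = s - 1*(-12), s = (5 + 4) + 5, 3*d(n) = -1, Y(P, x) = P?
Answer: 3/16 ≈ 0.18750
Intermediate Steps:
u = -12
V(S) = 6 (V(S) = -3 + (½)*18 = -3 + 9 = 6)
d(n) = -⅓ (d(n) = (⅓)*(-1) = -⅓)
s = 14 (s = 9 + 5 = 14)
K(r, l) = 26 (K(r, l) = 14 - 1*(-12) = 14 + 12 = 26)
N(T) = (-12 + T)/(26 + T) (N(T) = (T - 12)/(T + 26) = (-12 + T)/(26 + T))
-N(V(3)) = -(-12 + 6)/(26 + 6) = -(-6)/32 = -1*(-3/16) = 3/16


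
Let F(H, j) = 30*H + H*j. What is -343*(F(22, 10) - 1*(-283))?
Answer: -398909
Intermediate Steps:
-343*(F(22, 10) - 1*(-283)) = -343*(22*(30 + 10) - 1*(-283)) = -343*(22*40 + 283) = -343*(880 + 283) = -343*1163 = -398909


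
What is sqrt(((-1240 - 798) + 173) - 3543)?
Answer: 52*I*sqrt(2) ≈ 73.539*I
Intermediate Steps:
sqrt(((-1240 - 798) + 173) - 3543) = sqrt((-2038 + 173) - 3543) = sqrt(-1865 - 3543) = sqrt(-5408) = 52*I*sqrt(2)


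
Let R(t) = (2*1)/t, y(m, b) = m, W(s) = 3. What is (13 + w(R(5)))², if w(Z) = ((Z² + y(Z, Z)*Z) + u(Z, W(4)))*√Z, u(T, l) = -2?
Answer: 531653/3125 - 1092*√10/125 ≈ 142.50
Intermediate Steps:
R(t) = 2/t
w(Z) = √Z*(-2 + 2*Z²) (w(Z) = ((Z² + Z*Z) - 2)*√Z = ((Z² + Z²) - 2)*√Z = (2*Z² - 2)*√Z = (-2 + 2*Z²)*√Z = √Z*(-2 + 2*Z²))
(13 + w(R(5)))² = (13 + 2*√(2/5)*(-1 + (2/5)²))² = (13 + 2*√(2*(⅕))*(-1 + (2*(⅕))²))² = (13 + 2*√(⅖)*(-1 + (⅖)²))² = (13 + 2*(√10/5)*(-1 + 4/25))² = (13 + 2*(√10/5)*(-21/25))² = (13 - 42*√10/125)²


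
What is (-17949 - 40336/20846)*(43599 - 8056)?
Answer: -6650187534085/10423 ≈ -6.3803e+8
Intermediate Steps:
(-17949 - 40336/20846)*(43599 - 8056) = (-17949 - 40336*1/20846)*35543 = (-17949 - 20168/10423)*35543 = -187102595/10423*35543 = -6650187534085/10423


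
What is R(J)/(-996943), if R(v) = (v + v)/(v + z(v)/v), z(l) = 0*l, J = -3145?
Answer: -2/996943 ≈ -2.0061e-6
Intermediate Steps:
z(l) = 0
R(v) = 2 (R(v) = (v + v)/(v + 0/v) = (2*v)/(v + 0) = (2*v)/v = 2)
R(J)/(-996943) = 2/(-996943) = 2*(-1/996943) = -2/996943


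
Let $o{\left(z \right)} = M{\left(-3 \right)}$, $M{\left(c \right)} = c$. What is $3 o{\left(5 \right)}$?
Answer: $-9$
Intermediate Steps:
$o{\left(z \right)} = -3$
$3 o{\left(5 \right)} = 3 \left(-3\right) = -9$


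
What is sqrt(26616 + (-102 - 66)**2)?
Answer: 2*sqrt(13710) ≈ 234.18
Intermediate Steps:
sqrt(26616 + (-102 - 66)**2) = sqrt(26616 + (-168)**2) = sqrt(26616 + 28224) = sqrt(54840) = 2*sqrt(13710)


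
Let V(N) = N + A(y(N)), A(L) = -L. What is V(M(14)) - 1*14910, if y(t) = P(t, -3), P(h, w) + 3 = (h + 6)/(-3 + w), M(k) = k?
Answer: -44669/3 ≈ -14890.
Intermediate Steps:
P(h, w) = -3 + (6 + h)/(-3 + w) (P(h, w) = -3 + (h + 6)/(-3 + w) = -3 + (6 + h)/(-3 + w))
y(t) = -4 - t/6 (y(t) = (15 + t - 3*(-3))/(-3 - 3) = (15 + t + 9)/(-6) = -(24 + t)/6 = -4 - t/6)
V(N) = 4 + 7*N/6 (V(N) = N - (-4 - N/6) = N + (4 + N/6) = 4 + 7*N/6)
V(M(14)) - 1*14910 = (4 + (7/6)*14) - 1*14910 = (4 + 49/3) - 14910 = 61/3 - 14910 = -44669/3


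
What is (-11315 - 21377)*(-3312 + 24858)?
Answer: -704381832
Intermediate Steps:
(-11315 - 21377)*(-3312 + 24858) = -32692*21546 = -704381832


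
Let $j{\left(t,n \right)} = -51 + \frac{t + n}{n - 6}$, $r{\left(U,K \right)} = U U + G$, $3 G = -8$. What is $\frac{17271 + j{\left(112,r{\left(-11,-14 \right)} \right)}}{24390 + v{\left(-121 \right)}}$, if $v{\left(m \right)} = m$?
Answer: $\frac{5803831}{8178653} \approx 0.70963$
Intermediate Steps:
$G = - \frac{8}{3}$ ($G = \frac{1}{3} \left(-8\right) = - \frac{8}{3} \approx -2.6667$)
$r{\left(U,K \right)} = - \frac{8}{3} + U^{2}$ ($r{\left(U,K \right)} = U U - \frac{8}{3} = U^{2} - \frac{8}{3} = - \frac{8}{3} + U^{2}$)
$j{\left(t,n \right)} = -51 + \frac{n + t}{-6 + n}$
$\frac{17271 + j{\left(112,r{\left(-11,-14 \right)} \right)}}{24390 + v{\left(-121 \right)}} = \frac{17271 + \frac{306 + 112 - 50 \left(- \frac{8}{3} + \left(-11\right)^{2}\right)}{-6 - \left(\frac{8}{3} - \left(-11\right)^{2}\right)}}{24390 - 121} = \frac{17271 + \frac{306 + 112 - 50 \left(- \frac{8}{3} + 121\right)}{-6 + \left(- \frac{8}{3} + 121\right)}}{24269} = \left(17271 + \frac{306 + 112 - \frac{17750}{3}}{-6 + \frac{355}{3}}\right) \frac{1}{24269} = \left(17271 + \frac{306 + 112 - \frac{17750}{3}}{\frac{337}{3}}\right) \frac{1}{24269} = \left(17271 + \frac{3}{337} \left(- \frac{16496}{3}\right)\right) \frac{1}{24269} = \left(17271 - \frac{16496}{337}\right) \frac{1}{24269} = \frac{5803831}{337} \cdot \frac{1}{24269} = \frac{5803831}{8178653}$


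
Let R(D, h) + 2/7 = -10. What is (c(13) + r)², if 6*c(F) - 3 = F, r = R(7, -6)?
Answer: 25600/441 ≈ 58.050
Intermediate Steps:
R(D, h) = -72/7 (R(D, h) = -2/7 - 10 = -72/7)
r = -72/7 ≈ -10.286
c(F) = ½ + F/6
(c(13) + r)² = ((½ + (⅙)*13) - 72/7)² = ((½ + 13/6) - 72/7)² = (8/3 - 72/7)² = (-160/21)² = 25600/441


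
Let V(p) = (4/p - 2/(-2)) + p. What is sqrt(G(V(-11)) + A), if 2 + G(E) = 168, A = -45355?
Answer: 3*I*sqrt(5021) ≈ 212.58*I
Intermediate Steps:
V(p) = 1 + p + 4/p (V(p) = (4/p - 2*(-1/2)) + p = (4/p + 1) + p = (1 + 4/p) + p = 1 + p + 4/p)
G(E) = 166 (G(E) = -2 + 168 = 166)
sqrt(G(V(-11)) + A) = sqrt(166 - 45355) = sqrt(-45189) = 3*I*sqrt(5021)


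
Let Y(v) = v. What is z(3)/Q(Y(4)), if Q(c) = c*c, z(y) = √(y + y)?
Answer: √6/16 ≈ 0.15309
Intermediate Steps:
z(y) = √2*√y (z(y) = √(2*y) = √2*√y)
Q(c) = c²
z(3)/Q(Y(4)) = (√2*√3)/(4²) = √6/16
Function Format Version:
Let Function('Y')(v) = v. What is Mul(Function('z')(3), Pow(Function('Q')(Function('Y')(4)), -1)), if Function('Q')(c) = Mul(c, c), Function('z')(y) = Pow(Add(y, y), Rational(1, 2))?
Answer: Mul(Rational(1, 16), Pow(6, Rational(1, 2))) ≈ 0.15309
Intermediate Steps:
Function('z')(y) = Mul(Pow(2, Rational(1, 2)), Pow(y, Rational(1, 2))) (Function('z')(y) = Pow(Mul(2, y), Rational(1, 2)) = Mul(Pow(2, Rational(1, 2)), Pow(y, Rational(1, 2))))
Function('Q')(c) = Pow(c, 2)
Mul(Function('z')(3), Pow(Function('Q')(Function('Y')(4)), -1)) = Mul(Mul(Pow(2, Rational(1, 2)), Pow(3, Rational(1, 2))), Pow(Pow(4, 2), -1)) = Mul(Pow(6, Rational(1, 2)), Pow(16, -1)) = Mul(Pow(6, Rational(1, 2)), Rational(1, 16)) = Mul(Rational(1, 16), Pow(6, Rational(1, 2)))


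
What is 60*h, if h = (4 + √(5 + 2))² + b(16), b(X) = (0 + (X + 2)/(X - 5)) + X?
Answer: 26820/11 + 480*√7 ≈ 3708.1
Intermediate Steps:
b(X) = X + (2 + X)/(-5 + X) (b(X) = (0 + (2 + X)/(-5 + X)) + X = (2 + X)/(-5 + X) + X = X + (2 + X)/(-5 + X))
h = 194/11 + (4 + √7)² (h = (4 + √(5 + 2))² + (2 + 16² - 4*16)/(-5 + 16) = (4 + √7)² + (2 + 256 - 64)/11 = (4 + √7)² + (1/11)*194 = (4 + √7)² + 194/11 = 194/11 + (4 + √7)² ≈ 61.802)
60*h = 60*(447/11 + 8*√7) = 26820/11 + 480*√7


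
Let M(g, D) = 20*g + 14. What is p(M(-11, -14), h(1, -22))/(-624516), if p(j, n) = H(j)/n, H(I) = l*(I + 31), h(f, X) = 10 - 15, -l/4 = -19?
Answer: -665/156129 ≈ -0.0042593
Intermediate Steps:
l = 76 (l = -4*(-19) = 76)
h(f, X) = -5
M(g, D) = 14 + 20*g
H(I) = 2356 + 76*I (H(I) = 76*(I + 31) = 76*(31 + I) = 2356 + 76*I)
p(j, n) = (2356 + 76*j)/n
p(M(-11, -14), h(1, -22))/(-624516) = (76*(31 + (14 + 20*(-11)))/(-5))/(-624516) = (76*(-1/5)*(31 + (14 - 220)))*(-1/624516) = (76*(-1/5)*(31 - 206))*(-1/624516) = (76*(-1/5)*(-175))*(-1/624516) = 2660*(-1/624516) = -665/156129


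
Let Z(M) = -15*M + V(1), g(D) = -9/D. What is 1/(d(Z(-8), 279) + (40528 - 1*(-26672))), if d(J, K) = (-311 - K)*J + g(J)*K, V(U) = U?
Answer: -121/509501 ≈ -0.00023749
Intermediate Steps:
Z(M) = 1 - 15*M (Z(M) = -15*M + 1 = 1 - 15*M)
d(J, K) = J*(-311 - K) - 9*K/J (d(J, K) = (-311 - K)*J + (-9/J)*K = J*(-311 - K) - 9*K/J)
1/(d(Z(-8), 279) + (40528 - 1*(-26672))) = 1/((-9*279 + (1 - 15*(-8))²*(-311 - 1*279))/(1 - 15*(-8)) + (40528 - 1*(-26672))) = 1/((-2511 + (1 + 120)²*(-311 - 279))/(1 + 120) + (40528 + 26672)) = 1/((-2511 + 121²*(-590))/121 + 67200) = 1/((-2511 + 14641*(-590))/121 + 67200) = 1/((-2511 - 8638190)/121 + 67200) = 1/((1/121)*(-8640701) + 67200) = 1/(-8640701/121 + 67200) = 1/(-509501/121) = -121/509501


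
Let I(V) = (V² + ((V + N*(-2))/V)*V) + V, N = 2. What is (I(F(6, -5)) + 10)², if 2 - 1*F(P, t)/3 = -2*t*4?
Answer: 163175076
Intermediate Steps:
F(P, t) = 6 + 24*t (F(P, t) = 6 - 3*(-2*t)*4 = 6 - (-24)*t = 6 + 24*t)
I(V) = -4 + V² + 2*V (I(V) = (V² + ((V + 2*(-2))/V)*V) + V = (V² + ((V - 4)/V)*V) + V = (V² + ((-4 + V)/V)*V) + V = (V² + (-4 + V)) + V = (-4 + V + V²) + V = -4 + V² + 2*V)
(I(F(6, -5)) + 10)² = ((-4 + (6 + 24*(-5))² + 2*(6 + 24*(-5))) + 10)² = ((-4 + (6 - 120)² + 2*(6 - 120)) + 10)² = ((-4 + (-114)² + 2*(-114)) + 10)² = ((-4 + 12996 - 228) + 10)² = (12764 + 10)² = 12774² = 163175076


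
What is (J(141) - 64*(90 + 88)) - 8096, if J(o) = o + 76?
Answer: -19271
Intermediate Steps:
J(o) = 76 + o
(J(141) - 64*(90 + 88)) - 8096 = ((76 + 141) - 64*(90 + 88)) - 8096 = (217 - 64*178) - 8096 = (217 - 11392) - 8096 = -11175 - 8096 = -19271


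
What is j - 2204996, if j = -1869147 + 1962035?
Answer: -2112108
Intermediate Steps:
j = 92888
j - 2204996 = 92888 - 2204996 = -2112108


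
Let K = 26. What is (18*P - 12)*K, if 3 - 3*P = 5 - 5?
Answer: 156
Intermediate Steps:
P = 1 (P = 1 - (5 - 5)/3 = 1 - ⅓*0 = 1 + 0 = 1)
(18*P - 12)*K = (18*1 - 12)*26 = (18 - 12)*26 = 6*26 = 156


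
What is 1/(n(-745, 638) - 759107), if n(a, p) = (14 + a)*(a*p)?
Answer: 1/346692503 ≈ 2.8844e-9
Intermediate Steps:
n(a, p) = a*p*(14 + a)
1/(n(-745, 638) - 759107) = 1/(-745*638*(14 - 745) - 759107) = 1/(-745*638*(-731) - 759107) = 1/(347451610 - 759107) = 1/346692503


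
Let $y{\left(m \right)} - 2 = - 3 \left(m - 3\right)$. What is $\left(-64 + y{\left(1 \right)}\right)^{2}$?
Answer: $3136$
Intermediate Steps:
$y{\left(m \right)} = 11 - 3 m$ ($y{\left(m \right)} = 2 - 3 \left(m - 3\right) = 2 - 3 \left(-3 + m\right) = 2 - \left(-9 + 3 m\right) = 11 - 3 m$)
$\left(-64 + y{\left(1 \right)}\right)^{2} = \left(-64 + \left(11 - 3\right)\right)^{2} = \left(-64 + 8\right)^{2} = \left(-56\right)^{2} = 3136$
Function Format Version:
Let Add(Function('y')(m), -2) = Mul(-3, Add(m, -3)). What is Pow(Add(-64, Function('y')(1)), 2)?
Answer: 3136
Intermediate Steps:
Function('y')(m) = Add(11, Mul(-3, m)) (Function('y')(m) = Add(2, Mul(-3, Add(m, -3))) = Add(2, Mul(-3, Add(-3, m))) = Add(2, Add(9, Mul(-3, m))) = Add(11, Mul(-3, m)))
Pow(Add(-64, Function('y')(1)), 2) = Pow(Add(-64, Add(11, Mul(-3, 1))), 2) = Pow(Add(-64, Add(11, -3)), 2) = Pow(Add(-64, 8), 2) = Pow(-56, 2) = 3136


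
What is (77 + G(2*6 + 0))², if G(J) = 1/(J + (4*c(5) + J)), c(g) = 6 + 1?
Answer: 16040025/2704 ≈ 5932.0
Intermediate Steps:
c(g) = 7
G(J) = 1/(28 + 2*J) (G(J) = 1/(J + (4*7 + J)) = 1/(J + (28 + J)) = 1/(28 + 2*J))
(77 + G(2*6 + 0))² = (77 + 1/(2*(14 + (2*6 + 0))))² = (77 + 1/(2*(14 + (12 + 0))))² = (77 + 1/(2*(14 + 12)))² = (77 + (½)/26)² = (77 + (½)*(1/26))² = (77 + 1/52)² = (4005/52)² = 16040025/2704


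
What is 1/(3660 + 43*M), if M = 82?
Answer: 1/7186 ≈ 0.00013916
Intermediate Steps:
1/(3660 + 43*M) = 1/(3660 + 43*82) = 1/(3660 + 3526) = 1/7186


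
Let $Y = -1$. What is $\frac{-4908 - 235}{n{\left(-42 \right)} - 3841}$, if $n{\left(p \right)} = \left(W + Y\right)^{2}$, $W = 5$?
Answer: $\frac{5143}{3825} \approx 1.3446$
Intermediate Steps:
$n{\left(p \right)} = 16$ ($n{\left(p \right)} = \left(5 - 1\right)^{2} = 4^{2} = 16$)
$\frac{-4908 - 235}{n{\left(-42 \right)} - 3841} = \frac{-4908 - 235}{16 - 3841} = - \frac{5143}{16 - 3841} = - \frac{5143}{-3825} = \left(-5143\right) \left(- \frac{1}{3825}\right) = \frac{5143}{3825}$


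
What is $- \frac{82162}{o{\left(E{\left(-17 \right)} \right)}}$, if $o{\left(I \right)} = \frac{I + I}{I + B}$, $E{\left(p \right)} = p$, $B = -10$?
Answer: $- \frac{1109187}{17} \approx -65246.0$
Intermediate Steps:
$o{\left(I \right)} = \frac{2 I}{-10 + I}$ ($o{\left(I \right)} = \frac{I + I}{I - 10} = \frac{2 I}{-10 + I}$)
$- \frac{82162}{o{\left(E{\left(-17 \right)} \right)}} = - \frac{82162}{2 \left(-17\right) \frac{1}{-10 - 17}} = - \frac{82162}{2 \left(-17\right) \frac{1}{-27}} = - \frac{82162}{2 \left(-17\right) \left(- \frac{1}{27}\right)} = - \frac{82162}{\frac{34}{27}} = \left(-82162\right) \frac{27}{34} = - \frac{1109187}{17}$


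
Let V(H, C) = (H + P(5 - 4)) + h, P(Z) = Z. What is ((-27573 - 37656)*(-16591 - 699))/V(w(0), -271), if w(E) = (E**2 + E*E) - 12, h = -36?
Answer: -1127809410/47 ≈ -2.3996e+7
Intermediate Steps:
w(E) = -12 + 2*E**2 (w(E) = (E**2 + E**2) - 12 = 2*E**2 - 12 = -12 + 2*E**2)
V(H, C) = -35 + H (V(H, C) = (H + (5 - 4)) - 36 = (H + 1) - 36 = (1 + H) - 36 = -35 + H)
((-27573 - 37656)*(-16591 - 699))/V(w(0), -271) = ((-27573 - 37656)*(-16591 - 699))/(-35 + (-12 + 2*0**2)) = (-65229*(-17290))/(-35 + (-12 + 2*0)) = 1127809410/(-35 + (-12 + 0)) = 1127809410/(-35 - 12) = 1127809410/(-47) = 1127809410*(-1/47) = -1127809410/47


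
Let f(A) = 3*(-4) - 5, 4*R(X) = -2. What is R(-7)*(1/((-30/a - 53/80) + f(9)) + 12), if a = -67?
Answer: -550946/92271 ≈ -5.9710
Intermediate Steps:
R(X) = -½ (R(X) = (¼)*(-2) = -½)
f(A) = -17 (f(A) = -12 - 5 = -17)
R(-7)*(1/((-30/a - 53/80) + f(9)) + 12) = -(1/((-30/(-67) - 53/80) - 17) + 12)/2 = -(1/((-30*(-1/67) - 53*1/80) - 17) + 12)/2 = -(1/((30/67 - 53/80) - 17) + 12)/2 = -(1/(-1151/5360 - 17) + 12)/2 = -(1/(-92271/5360) + 12)/2 = -(-5360/92271 + 12)/2 = -½*1101892/92271 = -550946/92271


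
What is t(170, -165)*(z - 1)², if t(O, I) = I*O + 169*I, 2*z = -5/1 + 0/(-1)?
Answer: -2740815/4 ≈ -6.8520e+5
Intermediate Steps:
z = -5/2 (z = (-5/1 + 0/(-1))/2 = (-5*1 + 0*(-1))/2 = (-5 + 0)/2 = (½)*(-5) = -5/2 ≈ -2.5000)
t(O, I) = 169*I + I*O
t(170, -165)*(z - 1)² = (-165*(169 + 170))*(-5/2 - 1)² = (-165*339)*(-7/2)² = -55935*49/4 = -2740815/4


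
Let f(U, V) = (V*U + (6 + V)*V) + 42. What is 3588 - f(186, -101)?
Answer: 12737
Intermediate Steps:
f(U, V) = 42 + U*V + V*(6 + V) (f(U, V) = (U*V + V*(6 + V)) + 42 = 42 + U*V + V*(6 + V))
3588 - f(186, -101) = 3588 - (42 + (-101)**2 + 6*(-101) + 186*(-101)) = 3588 - (42 + 10201 - 606 - 18786) = 3588 - 1*(-9149) = 3588 + 9149 = 12737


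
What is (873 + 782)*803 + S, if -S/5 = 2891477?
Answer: -13128420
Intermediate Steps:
S = -14457385 (S = -5*2891477 = -14457385)
(873 + 782)*803 + S = (873 + 782)*803 - 14457385 = 1655*803 - 14457385 = 1328965 - 14457385 = -13128420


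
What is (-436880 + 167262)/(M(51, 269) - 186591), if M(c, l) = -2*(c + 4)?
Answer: 269618/186701 ≈ 1.4441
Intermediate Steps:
M(c, l) = -8 - 2*c (M(c, l) = -2*(4 + c) = -8 - 2*c)
(-436880 + 167262)/(M(51, 269) - 186591) = (-436880 + 167262)/((-8 - 2*51) - 186591) = -269618/((-8 - 102) - 186591) = -269618/(-110 - 186591) = -269618/(-186701) = -269618*(-1/186701) = 269618/186701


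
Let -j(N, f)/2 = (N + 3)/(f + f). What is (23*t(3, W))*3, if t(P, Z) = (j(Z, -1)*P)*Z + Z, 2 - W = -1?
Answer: 3933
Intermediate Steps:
W = 3 (W = 2 - 1*(-1) = 2 + 1 = 3)
j(N, f) = -(3 + N)/f (j(N, f) = -2*(N + 3)/(f + f) = -2*(3 + N)/(2*f) = -2*(3 + N)*1/(2*f) = -(3 + N)/f)
t(P, Z) = Z + P*Z*(3 + Z) (t(P, Z) = (((-3 - Z)/(-1))*P)*Z + Z = ((-(-3 - Z))*P)*Z + Z = ((3 + Z)*P)*Z + Z = (P*(3 + Z))*Z + Z = P*Z*(3 + Z) + Z = Z + P*Z*(3 + Z))
(23*t(3, W))*3 = (23*(3*(1 + 3*(3 + 3))))*3 = (23*(3*(1 + 3*6)))*3 = (23*(3*(1 + 18)))*3 = (23*(3*19))*3 = (23*57)*3 = 1311*3 = 3933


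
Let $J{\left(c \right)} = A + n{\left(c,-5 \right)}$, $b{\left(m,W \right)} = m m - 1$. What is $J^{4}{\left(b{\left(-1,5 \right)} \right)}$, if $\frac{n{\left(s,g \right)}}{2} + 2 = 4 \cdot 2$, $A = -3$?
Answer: $6561$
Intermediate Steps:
$b{\left(m,W \right)} = -1 + m^{2}$ ($b{\left(m,W \right)} = m^{2} - 1 = -1 + m^{2}$)
$n{\left(s,g \right)} = 12$ ($n{\left(s,g \right)} = -4 + 2 \cdot 4 \cdot 2 = -4 + 2 \cdot 8 = -4 + 16 = 12$)
$J{\left(c \right)} = 9$ ($J{\left(c \right)} = -3 + 12 = 9$)
$J^{4}{\left(b{\left(-1,5 \right)} \right)} = 9^{4} = 6561$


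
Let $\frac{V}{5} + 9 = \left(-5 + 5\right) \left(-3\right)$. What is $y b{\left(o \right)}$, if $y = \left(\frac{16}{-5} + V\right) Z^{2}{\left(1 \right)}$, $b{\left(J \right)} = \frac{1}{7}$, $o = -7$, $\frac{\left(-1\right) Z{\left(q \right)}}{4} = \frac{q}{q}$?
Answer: $- \frac{3856}{35} \approx -110.17$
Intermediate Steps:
$Z{\left(q \right)} = -4$ ($Z{\left(q \right)} = - 4 \frac{q}{q} = \left(-4\right) 1 = -4$)
$V = -45$ ($V = -45 + 5 \left(-5 + 5\right) \left(-3\right) = -45 + 5 \cdot 0 \left(-3\right) = -45 + 5 \cdot 0 = -45 + 0 = -45$)
$b{\left(J \right)} = \frac{1}{7}$
$y = - \frac{3856}{5}$ ($y = \left(\frac{16}{-5} - 45\right) \left(-4\right)^{2} = \left(16 \left(- \frac{1}{5}\right) - 45\right) 16 = \left(- \frac{16}{5} - 45\right) 16 = \left(- \frac{241}{5}\right) 16 = - \frac{3856}{5} \approx -771.2$)
$y b{\left(o \right)} = \left(- \frac{3856}{5}\right) \frac{1}{7} = - \frac{3856}{35}$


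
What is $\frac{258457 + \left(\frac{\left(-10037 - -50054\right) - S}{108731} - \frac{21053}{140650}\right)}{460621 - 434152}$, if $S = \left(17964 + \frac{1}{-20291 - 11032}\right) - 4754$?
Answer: $\frac{360953129024989927}{36965780735806350} \approx 9.7645$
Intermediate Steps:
$S = \frac{413776829}{31323}$ ($S = \left(17964 + \frac{1}{-31323}\right) - 4754 = \left(17964 - \frac{1}{31323}\right) - 4754 = \frac{562686371}{31323} - 4754 = \frac{413776829}{31323} \approx 13210.0$)
$\frac{258457 + \left(\frac{\left(-10037 - -50054\right) - S}{108731} - \frac{21053}{140650}\right)}{460621 - 434152} = \frac{258457 - \left(\frac{21053}{140650} - \frac{\left(-10037 - -50054\right) - \frac{413776829}{31323}}{108731}\right)}{460621 - 434152} = \frac{258457 - \left(\frac{21053}{140650} - \left(\left(-10037 + 50054\right) - \frac{413776829}{31323}\right) \frac{1}{108731}\right)}{26469} = \left(258457 - \left(\frac{21053}{140650} - \left(40017 - \frac{413776829}{31323}\right) \frac{1}{108731}\right)\right) \frac{1}{26469} = \left(258457 + \left(\frac{839675662}{31323} \cdot \frac{1}{108731} - \frac{21053}{140650}\right)\right) \frac{1}{26469} = \left(258457 + \left(\frac{2448034}{9929391} - \frac{21053}{140650}\right)\right) \frac{1}{26469} = \left(258457 + \frac{135272513377}{1396568844150}\right) \frac{1}{26469} = \frac{360953129024989927}{1396568844150} \cdot \frac{1}{26469} = \frac{360953129024989927}{36965780735806350}$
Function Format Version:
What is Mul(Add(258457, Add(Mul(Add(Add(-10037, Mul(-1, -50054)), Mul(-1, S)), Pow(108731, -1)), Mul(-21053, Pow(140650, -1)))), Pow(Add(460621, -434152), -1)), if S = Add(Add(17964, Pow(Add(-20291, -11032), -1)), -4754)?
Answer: Rational(360953129024989927, 36965780735806350) ≈ 9.7645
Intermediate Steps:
S = Rational(413776829, 31323) (S = Add(Add(17964, Pow(-31323, -1)), -4754) = Add(Add(17964, Rational(-1, 31323)), -4754) = Add(Rational(562686371, 31323), -4754) = Rational(413776829, 31323) ≈ 13210.)
Mul(Add(258457, Add(Mul(Add(Add(-10037, Mul(-1, -50054)), Mul(-1, S)), Pow(108731, -1)), Mul(-21053, Pow(140650, -1)))), Pow(Add(460621, -434152), -1)) = Mul(Add(258457, Add(Mul(Add(Add(-10037, Mul(-1, -50054)), Mul(-1, Rational(413776829, 31323))), Pow(108731, -1)), Mul(-21053, Pow(140650, -1)))), Pow(Add(460621, -434152), -1)) = Mul(Add(258457, Add(Mul(Add(Add(-10037, 50054), Rational(-413776829, 31323)), Rational(1, 108731)), Mul(-21053, Rational(1, 140650)))), Pow(26469, -1)) = Mul(Add(258457, Add(Mul(Add(40017, Rational(-413776829, 31323)), Rational(1, 108731)), Rational(-21053, 140650))), Rational(1, 26469)) = Mul(Add(258457, Add(Mul(Rational(839675662, 31323), Rational(1, 108731)), Rational(-21053, 140650))), Rational(1, 26469)) = Mul(Add(258457, Add(Rational(2448034, 9929391), Rational(-21053, 140650))), Rational(1, 26469)) = Mul(Add(258457, Rational(135272513377, 1396568844150)), Rational(1, 26469)) = Mul(Rational(360953129024989927, 1396568844150), Rational(1, 26469)) = Rational(360953129024989927, 36965780735806350)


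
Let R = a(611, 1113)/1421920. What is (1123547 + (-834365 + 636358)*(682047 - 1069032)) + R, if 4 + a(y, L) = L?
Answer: 108957268243529749/1421920 ≈ 7.6627e+10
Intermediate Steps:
a(y, L) = -4 + L
R = 1109/1421920 (R = (-4 + 1113)/1421920 = 1109*(1/1421920) = 1109/1421920 ≈ 0.00077993)
(1123547 + (-834365 + 636358)*(682047 - 1069032)) + R = (1123547 + (-834365 + 636358)*(682047 - 1069032)) + 1109/1421920 = (1123547 - 198007*(-386985)) + 1109/1421920 = (1123547 + 76625738895) + 1109/1421920 = 76626862442 + 1109/1421920 = 108957268243529749/1421920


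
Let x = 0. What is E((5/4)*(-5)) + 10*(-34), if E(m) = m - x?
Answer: -1385/4 ≈ -346.25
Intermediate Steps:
E(m) = m (E(m) = m - 1*0 = m + 0 = m)
E((5/4)*(-5)) + 10*(-34) = (5/4)*(-5) + 10*(-34) = ((¼)*5)*(-5) - 340 = (5/4)*(-5) - 340 = -25/4 - 340 = -1385/4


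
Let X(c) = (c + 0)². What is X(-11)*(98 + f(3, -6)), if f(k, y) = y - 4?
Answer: 10648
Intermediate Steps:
X(c) = c²
f(k, y) = -4 + y
X(-11)*(98 + f(3, -6)) = (-11)²*(98 + (-4 - 6)) = 121*(98 - 10) = 121*88 = 10648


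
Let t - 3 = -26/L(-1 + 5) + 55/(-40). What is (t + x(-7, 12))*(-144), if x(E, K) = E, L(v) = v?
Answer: 1710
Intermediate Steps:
t = -39/8 (t = 3 + (-26/(-1 + 5) + 55/(-40)) = 3 + (-26/4 + 55*(-1/40)) = 3 + (-26*¼ - 11/8) = 3 + (-13/2 - 11/8) = 3 - 63/8 = -39/8 ≈ -4.8750)
(t + x(-7, 12))*(-144) = (-39/8 - 7)*(-144) = -95/8*(-144) = 1710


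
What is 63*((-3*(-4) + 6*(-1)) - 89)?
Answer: -5229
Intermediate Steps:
63*((-3*(-4) + 6*(-1)) - 89) = 63*((12 - 6) - 89) = 63*(6 - 89) = 63*(-83) = -5229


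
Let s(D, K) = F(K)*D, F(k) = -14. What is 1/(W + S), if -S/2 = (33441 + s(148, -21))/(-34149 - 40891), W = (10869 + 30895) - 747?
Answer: 37520/1538989209 ≈ 2.4380e-5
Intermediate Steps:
W = 41017 (W = 41764 - 747 = 41017)
s(D, K) = -14*D
S = 31369/37520 (S = -2*(33441 - 14*148)/(-34149 - 40891) = -2*(33441 - 2072)/(-75040) = -62738*(-1)/75040 = -2*(-31369/75040) = 31369/37520 ≈ 0.83606)
1/(W + S) = 1/(41017 + 31369/37520) = 1/(1538989209/37520) = 37520/1538989209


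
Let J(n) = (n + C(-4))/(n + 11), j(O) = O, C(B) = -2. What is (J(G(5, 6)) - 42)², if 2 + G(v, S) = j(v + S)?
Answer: 693889/400 ≈ 1734.7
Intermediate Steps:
G(v, S) = -2 + S + v (G(v, S) = -2 + (v + S) = -2 + (S + v) = -2 + S + v)
J(n) = (-2 + n)/(11 + n) (J(n) = (n - 2)/(n + 11) = (-2 + n)/(11 + n))
(J(G(5, 6)) - 42)² = ((-2 + (-2 + 6 + 5))/(11 + (-2 + 6 + 5)) - 42)² = ((-2 + 9)/(11 + 9) - 42)² = (7/20 - 42)² = (-833/20)² = 693889/400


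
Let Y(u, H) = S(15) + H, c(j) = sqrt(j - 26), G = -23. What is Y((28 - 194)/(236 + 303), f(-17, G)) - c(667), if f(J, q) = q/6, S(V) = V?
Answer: 67/6 - sqrt(641) ≈ -14.151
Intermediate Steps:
f(J, q) = q/6 (f(J, q) = q*(1/6) = q/6)
c(j) = sqrt(-26 + j)
Y(u, H) = 15 + H
Y((28 - 194)/(236 + 303), f(-17, G)) - c(667) = (15 + (1/6)*(-23)) - sqrt(-26 + 667) = (15 - 23/6) - sqrt(641) = 67/6 - sqrt(641)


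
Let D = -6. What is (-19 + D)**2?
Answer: 625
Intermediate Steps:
(-19 + D)**2 = (-19 - 6)**2 = (-25)**2 = 625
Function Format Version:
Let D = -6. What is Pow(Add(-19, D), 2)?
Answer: 625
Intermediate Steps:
Pow(Add(-19, D), 2) = Pow(Add(-19, -6), 2) = Pow(-25, 2) = 625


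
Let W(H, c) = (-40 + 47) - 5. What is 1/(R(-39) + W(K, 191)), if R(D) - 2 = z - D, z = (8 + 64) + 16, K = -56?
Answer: 1/131 ≈ 0.0076336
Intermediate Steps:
W(H, c) = 2 (W(H, c) = 7 - 5 = 2)
z = 88 (z = 72 + 16 = 88)
R(D) = 90 - D (R(D) = 2 + (88 - D) = 90 - D)
1/(R(-39) + W(K, 191)) = 1/((90 - 1*(-39)) + 2) = 1/((90 + 39) + 2) = 1/(129 + 2) = 1/131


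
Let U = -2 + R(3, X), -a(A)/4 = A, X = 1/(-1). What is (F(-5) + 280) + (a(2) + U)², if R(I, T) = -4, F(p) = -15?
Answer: 461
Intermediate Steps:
X = -1
a(A) = -4*A
U = -6 (U = -2 - 4 = -6)
(F(-5) + 280) + (a(2) + U)² = (-15 + 280) + (-4*2 - 6)² = 265 + (-8 - 6)² = 265 + (-14)² = 265 + 196 = 461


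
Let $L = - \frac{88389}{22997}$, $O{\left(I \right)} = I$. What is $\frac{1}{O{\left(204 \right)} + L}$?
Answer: $\frac{377}{75459} \approx 0.0049961$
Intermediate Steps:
$L = - \frac{1449}{377}$ ($L = \left(-88389\right) \frac{1}{22997} = - \frac{1449}{377} \approx -3.8435$)
$\frac{1}{O{\left(204 \right)} + L} = \frac{1}{204 - \frac{1449}{377}} = \frac{1}{\frac{75459}{377}} = \frac{377}{75459}$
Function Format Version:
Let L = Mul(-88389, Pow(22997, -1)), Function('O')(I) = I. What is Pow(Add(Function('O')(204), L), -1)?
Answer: Rational(377, 75459) ≈ 0.0049961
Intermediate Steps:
L = Rational(-1449, 377) (L = Mul(-88389, Rational(1, 22997)) = Rational(-1449, 377) ≈ -3.8435)
Pow(Add(Function('O')(204), L), -1) = Pow(Add(204, Rational(-1449, 377)), -1) = Pow(Rational(75459, 377), -1) = Rational(377, 75459)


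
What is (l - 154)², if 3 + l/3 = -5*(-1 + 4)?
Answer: 43264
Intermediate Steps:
l = -54 (l = -9 + 3*(-5*(-1 + 4)) = -9 + 3*(-5*3) = -9 + 3*(-15) = -9 - 45 = -54)
(l - 154)² = (-54 - 154)² = (-208)² = 43264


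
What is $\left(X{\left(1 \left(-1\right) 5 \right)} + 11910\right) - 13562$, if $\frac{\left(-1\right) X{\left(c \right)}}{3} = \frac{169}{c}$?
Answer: $- \frac{7753}{5} \approx -1550.6$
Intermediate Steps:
$X{\left(c \right)} = - \frac{507}{c}$ ($X{\left(c \right)} = - 3 \frac{169}{c} = - \frac{507}{c}$)
$\left(X{\left(1 \left(-1\right) 5 \right)} + 11910\right) - 13562 = \left(- \frac{507}{1 \left(-1\right) 5} + 11910\right) - 13562 = \left(- \frac{507}{\left(-1\right) 5} + 11910\right) - 13562 = \left(- \frac{507}{-5} + 11910\right) - 13562 = \left(\left(-507\right) \left(- \frac{1}{5}\right) + 11910\right) - 13562 = \left(\frac{507}{5} + 11910\right) - 13562 = \frac{60057}{5} - 13562 = - \frac{7753}{5}$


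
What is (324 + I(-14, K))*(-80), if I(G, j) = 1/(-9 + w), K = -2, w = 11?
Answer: -25960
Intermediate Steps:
I(G, j) = 1/2 (I(G, j) = 1/(-9 + 11) = 1/2)
(324 + I(-14, K))*(-80) = (324 + 1/2)*(-80) = (649/2)*(-80) = -25960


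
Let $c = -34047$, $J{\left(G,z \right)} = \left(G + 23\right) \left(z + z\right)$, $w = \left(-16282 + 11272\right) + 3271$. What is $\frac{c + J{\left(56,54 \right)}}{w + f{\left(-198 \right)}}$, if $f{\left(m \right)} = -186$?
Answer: $\frac{729}{55} \approx 13.255$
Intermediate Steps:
$w = -1739$ ($w = -5010 + 3271 = -1739$)
$J{\left(G,z \right)} = 2 z \left(23 + G\right)$ ($J{\left(G,z \right)} = \left(23 + G\right) 2 z = 2 z \left(23 + G\right)$)
$\frac{c + J{\left(56,54 \right)}}{w + f{\left(-198 \right)}} = \frac{-34047 + 2 \cdot 54 \left(23 + 56\right)}{-1739 - 186} = \frac{-34047 + 2 \cdot 54 \cdot 79}{-1925} = \left(-34047 + 8532\right) \left(- \frac{1}{1925}\right) = \left(-25515\right) \left(- \frac{1}{1925}\right) = \frac{729}{55}$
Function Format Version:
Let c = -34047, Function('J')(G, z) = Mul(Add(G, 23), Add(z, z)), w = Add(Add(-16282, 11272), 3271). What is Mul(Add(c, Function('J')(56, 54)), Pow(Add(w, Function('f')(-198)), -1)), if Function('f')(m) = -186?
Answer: Rational(729, 55) ≈ 13.255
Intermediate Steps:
w = -1739 (w = Add(-5010, 3271) = -1739)
Function('J')(G, z) = Mul(2, z, Add(23, G)) (Function('J')(G, z) = Mul(Add(23, G), Mul(2, z)) = Mul(2, z, Add(23, G)))
Mul(Add(c, Function('J')(56, 54)), Pow(Add(w, Function('f')(-198)), -1)) = Mul(Add(-34047, Mul(2, 54, Add(23, 56))), Pow(Add(-1739, -186), -1)) = Mul(Add(-34047, Mul(2, 54, 79)), Pow(-1925, -1)) = Mul(Add(-34047, 8532), Rational(-1, 1925)) = Mul(-25515, Rational(-1, 1925)) = Rational(729, 55)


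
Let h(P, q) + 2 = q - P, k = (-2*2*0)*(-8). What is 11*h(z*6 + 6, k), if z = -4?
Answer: 176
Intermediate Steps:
k = 0 (k = -4*0*(-8) = 0*(-8) = 0)
h(P, q) = -2 + q - P (h(P, q) = -2 + (q - P) = -2 + q - P)
11*h(z*6 + 6, k) = 11*(-2 + 0 - (-4*6 + 6)) = 11*(-2 + 0 - (-24 + 6)) = 11*(-2 + 0 - 1*(-18)) = 11*(-2 + 0 + 18) = 11*16 = 176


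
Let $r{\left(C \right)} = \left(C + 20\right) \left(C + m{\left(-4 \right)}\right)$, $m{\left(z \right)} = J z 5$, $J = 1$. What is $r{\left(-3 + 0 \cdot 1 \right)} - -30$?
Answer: $-361$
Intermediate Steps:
$m{\left(z \right)} = 5 z$ ($m{\left(z \right)} = 1 z 5 = z 5 = 5 z$)
$r{\left(C \right)} = \left(-20 + C\right) \left(20 + C\right)$ ($r{\left(C \right)} = \left(C + 20\right) \left(C + 5 \left(-4\right)\right) = \left(20 + C\right) \left(C - 20\right) = \left(20 + C\right) \left(-20 + C\right) = \left(-20 + C\right) \left(20 + C\right)$)
$r{\left(-3 + 0 \cdot 1 \right)} - -30 = \left(-400 + \left(-3 + 0 \cdot 1\right)^{2}\right) - -30 = \left(-400 + \left(-3 + 0\right)^{2}\right) + 30 = \left(-400 + \left(-3\right)^{2}\right) + 30 = \left(-400 + 9\right) + 30 = -391 + 30 = -361$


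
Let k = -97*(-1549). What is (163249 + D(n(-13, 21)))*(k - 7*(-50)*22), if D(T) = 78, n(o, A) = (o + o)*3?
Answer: 25797989631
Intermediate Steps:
n(o, A) = 6*o (n(o, A) = (2*o)*3 = 6*o)
k = 150253
(163249 + D(n(-13, 21)))*(k - 7*(-50)*22) = (163249 + 78)*(150253 - 7*(-50)*22) = 163327*(150253 + 350*22) = 163327*(150253 + 7700) = 163327*157953 = 25797989631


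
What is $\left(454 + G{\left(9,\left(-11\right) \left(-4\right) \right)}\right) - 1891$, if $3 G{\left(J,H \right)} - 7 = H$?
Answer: $-1420$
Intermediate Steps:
$G{\left(J,H \right)} = \frac{7}{3} + \frac{H}{3}$
$\left(454 + G{\left(9,\left(-11\right) \left(-4\right) \right)}\right) - 1891 = \left(454 + \left(\frac{7}{3} + \frac{\left(-11\right) \left(-4\right)}{3}\right)\right) - 1891 = \left(454 + \left(\frac{7}{3} + \frac{1}{3} \cdot 44\right)\right) - 1891 = \left(454 + \left(\frac{7}{3} + \frac{44}{3}\right)\right) - 1891 = \left(454 + 17\right) - 1891 = 471 - 1891 = -1420$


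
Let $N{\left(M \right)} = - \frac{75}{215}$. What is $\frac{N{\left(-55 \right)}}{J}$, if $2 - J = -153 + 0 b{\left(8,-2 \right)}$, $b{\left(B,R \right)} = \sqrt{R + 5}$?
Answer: $- \frac{3}{1333} \approx -0.0022506$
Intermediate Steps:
$N{\left(M \right)} = - \frac{15}{43}$ ($N{\left(M \right)} = \left(-75\right) \frac{1}{215} = - \frac{15}{43}$)
$b{\left(B,R \right)} = \sqrt{5 + R}$
$J = 155$ ($J = 2 - \left(-153 + 0 \sqrt{5 - 2}\right) = 2 - \left(-153 + 0 \sqrt{3}\right) = 2 - \left(-153 + 0\right) = 2 - -153 = 2 + 153 = 155$)
$\frac{N{\left(-55 \right)}}{J} = - \frac{15}{43 \cdot 155} = \left(- \frac{15}{43}\right) \frac{1}{155} = - \frac{3}{1333}$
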